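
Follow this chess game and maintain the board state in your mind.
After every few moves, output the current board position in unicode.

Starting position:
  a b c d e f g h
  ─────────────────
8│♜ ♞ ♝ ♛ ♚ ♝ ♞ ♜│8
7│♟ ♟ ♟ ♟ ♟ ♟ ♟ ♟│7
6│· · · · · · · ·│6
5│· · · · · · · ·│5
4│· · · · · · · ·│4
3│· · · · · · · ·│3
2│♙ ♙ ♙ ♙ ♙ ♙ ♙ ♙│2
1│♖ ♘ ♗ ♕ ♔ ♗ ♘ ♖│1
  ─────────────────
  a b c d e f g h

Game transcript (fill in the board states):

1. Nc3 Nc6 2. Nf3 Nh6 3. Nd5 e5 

  a b c d e f g h
  ─────────────────
8│♜ · ♝ ♛ ♚ ♝ · ♜│8
7│♟ ♟ ♟ ♟ · ♟ ♟ ♟│7
6│· · ♞ · · · · ♞│6
5│· · · ♘ ♟ · · ·│5
4│· · · · · · · ·│4
3│· · · · · ♘ · ·│3
2│♙ ♙ ♙ ♙ ♙ ♙ ♙ ♙│2
1│♖ · ♗ ♕ ♔ ♗ · ♖│1
  ─────────────────
  a b c d e f g h

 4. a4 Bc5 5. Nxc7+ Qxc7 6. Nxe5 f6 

  a b c d e f g h
  ─────────────────
8│♜ · ♝ · ♚ · · ♜│8
7│♟ ♟ ♛ ♟ · · ♟ ♟│7
6│· · ♞ · · ♟ · ♞│6
5│· · ♝ · ♘ · · ·│5
4│♙ · · · · · · ·│4
3│· · · · · · · ·│3
2│· ♙ ♙ ♙ ♙ ♙ ♙ ♙│2
1│♖ · ♗ ♕ ♔ ♗ · ♖│1
  ─────────────────
  a b c d e f g h

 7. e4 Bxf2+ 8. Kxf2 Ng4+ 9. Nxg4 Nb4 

  a b c d e f g h
  ─────────────────
8│♜ · ♝ · ♚ · · ♜│8
7│♟ ♟ ♛ ♟ · · ♟ ♟│7
6│· · · · · ♟ · ·│6
5│· · · · · · · ·│5
4│♙ ♞ · · ♙ · ♘ ·│4
3│· · · · · · · ·│3
2│· ♙ ♙ ♙ · ♔ ♙ ♙│2
1│♖ · ♗ ♕ · ♗ · ♖│1
  ─────────────────
  a b c d e f g h

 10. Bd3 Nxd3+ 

  a b c d e f g h
  ─────────────────
8│♜ · ♝ · ♚ · · ♜│8
7│♟ ♟ ♛ ♟ · · ♟ ♟│7
6│· · · · · ♟ · ·│6
5│· · · · · · · ·│5
4│♙ · · · ♙ · ♘ ·│4
3│· · · ♞ · · · ·│3
2│· ♙ ♙ ♙ · ♔ ♙ ♙│2
1│♖ · ♗ ♕ · · · ♖│1
  ─────────────────
  a b c d e f g h


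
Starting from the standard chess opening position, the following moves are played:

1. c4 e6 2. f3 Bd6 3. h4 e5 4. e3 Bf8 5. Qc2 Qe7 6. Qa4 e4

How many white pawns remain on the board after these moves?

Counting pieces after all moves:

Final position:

  a b c d e f g h
  ─────────────────
8│♜ ♞ ♝ · ♚ ♝ ♞ ♜│8
7│♟ ♟ ♟ ♟ ♛ ♟ ♟ ♟│7
6│· · · · · · · ·│6
5│· · · · · · · ·│5
4│♕ · ♙ · ♟ · · ♙│4
3│· · · · ♙ ♙ · ·│3
2│♙ ♙ · ♙ · · ♙ ·│2
1│♖ ♘ ♗ · ♔ ♗ ♘ ♖│1
  ─────────────────
  a b c d e f g h


8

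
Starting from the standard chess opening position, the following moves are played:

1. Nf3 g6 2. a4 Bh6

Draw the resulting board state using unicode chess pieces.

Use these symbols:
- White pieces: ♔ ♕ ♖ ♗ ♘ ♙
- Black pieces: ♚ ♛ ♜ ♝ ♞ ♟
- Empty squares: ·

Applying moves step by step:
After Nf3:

♜ ♞ ♝ ♛ ♚ ♝ ♞ ♜
♟ ♟ ♟ ♟ ♟ ♟ ♟ ♟
· · · · · · · ·
· · · · · · · ·
· · · · · · · ·
· · · · · ♘ · ·
♙ ♙ ♙ ♙ ♙ ♙ ♙ ♙
♖ ♘ ♗ ♕ ♔ ♗ · ♖


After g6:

♜ ♞ ♝ ♛ ♚ ♝ ♞ ♜
♟ ♟ ♟ ♟ ♟ ♟ · ♟
· · · · · · ♟ ·
· · · · · · · ·
· · · · · · · ·
· · · · · ♘ · ·
♙ ♙ ♙ ♙ ♙ ♙ ♙ ♙
♖ ♘ ♗ ♕ ♔ ♗ · ♖


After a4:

♜ ♞ ♝ ♛ ♚ ♝ ♞ ♜
♟ ♟ ♟ ♟ ♟ ♟ · ♟
· · · · · · ♟ ·
· · · · · · · ·
♙ · · · · · · ·
· · · · · ♘ · ·
· ♙ ♙ ♙ ♙ ♙ ♙ ♙
♖ ♘ ♗ ♕ ♔ ♗ · ♖


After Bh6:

♜ ♞ ♝ ♛ ♚ · ♞ ♜
♟ ♟ ♟ ♟ ♟ ♟ · ♟
· · · · · · ♟ ♝
· · · · · · · ·
♙ · · · · · · ·
· · · · · ♘ · ·
· ♙ ♙ ♙ ♙ ♙ ♙ ♙
♖ ♘ ♗ ♕ ♔ ♗ · ♖



  a b c d e f g h
  ─────────────────
8│♜ ♞ ♝ ♛ ♚ · ♞ ♜│8
7│♟ ♟ ♟ ♟ ♟ ♟ · ♟│7
6│· · · · · · ♟ ♝│6
5│· · · · · · · ·│5
4│♙ · · · · · · ·│4
3│· · · · · ♘ · ·│3
2│· ♙ ♙ ♙ ♙ ♙ ♙ ♙│2
1│♖ ♘ ♗ ♕ ♔ ♗ · ♖│1
  ─────────────────
  a b c d e f g h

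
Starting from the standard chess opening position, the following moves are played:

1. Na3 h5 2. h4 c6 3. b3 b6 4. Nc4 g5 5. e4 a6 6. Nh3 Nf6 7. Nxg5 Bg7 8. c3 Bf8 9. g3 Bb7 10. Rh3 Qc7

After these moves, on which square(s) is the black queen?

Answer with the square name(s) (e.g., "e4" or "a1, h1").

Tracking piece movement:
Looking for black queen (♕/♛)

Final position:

  a b c d e f g h
  ─────────────────
8│♜ ♞ · · ♚ ♝ · ♜│8
7│· ♝ ♛ ♟ ♟ ♟ · ·│7
6│♟ ♟ ♟ · · ♞ · ·│6
5│· · · · · · ♘ ♟│5
4│· · ♘ · ♙ · · ♙│4
3│· ♙ ♙ · · · ♙ ♖│3
2│♙ · · ♙ · ♙ · ·│2
1│♖ · ♗ ♕ ♔ ♗ · ·│1
  ─────────────────
  a b c d e f g h


c7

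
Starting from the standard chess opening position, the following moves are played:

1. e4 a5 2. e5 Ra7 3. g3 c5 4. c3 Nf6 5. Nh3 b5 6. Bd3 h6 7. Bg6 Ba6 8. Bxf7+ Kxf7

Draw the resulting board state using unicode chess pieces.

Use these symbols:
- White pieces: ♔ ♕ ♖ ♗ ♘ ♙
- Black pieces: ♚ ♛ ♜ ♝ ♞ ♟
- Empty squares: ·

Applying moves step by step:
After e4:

♜ ♞ ♝ ♛ ♚ ♝ ♞ ♜
♟ ♟ ♟ ♟ ♟ ♟ ♟ ♟
· · · · · · · ·
· · · · · · · ·
· · · · ♙ · · ·
· · · · · · · ·
♙ ♙ ♙ ♙ · ♙ ♙ ♙
♖ ♘ ♗ ♕ ♔ ♗ ♘ ♖


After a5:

♜ ♞ ♝ ♛ ♚ ♝ ♞ ♜
· ♟ ♟ ♟ ♟ ♟ ♟ ♟
· · · · · · · ·
♟ · · · · · · ·
· · · · ♙ · · ·
· · · · · · · ·
♙ ♙ ♙ ♙ · ♙ ♙ ♙
♖ ♘ ♗ ♕ ♔ ♗ ♘ ♖


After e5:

♜ ♞ ♝ ♛ ♚ ♝ ♞ ♜
· ♟ ♟ ♟ ♟ ♟ ♟ ♟
· · · · · · · ·
♟ · · · ♙ · · ·
· · · · · · · ·
· · · · · · · ·
♙ ♙ ♙ ♙ · ♙ ♙ ♙
♖ ♘ ♗ ♕ ♔ ♗ ♘ ♖


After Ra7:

· ♞ ♝ ♛ ♚ ♝ ♞ ♜
♜ ♟ ♟ ♟ ♟ ♟ ♟ ♟
· · · · · · · ·
♟ · · · ♙ · · ·
· · · · · · · ·
· · · · · · · ·
♙ ♙ ♙ ♙ · ♙ ♙ ♙
♖ ♘ ♗ ♕ ♔ ♗ ♘ ♖


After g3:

· ♞ ♝ ♛ ♚ ♝ ♞ ♜
♜ ♟ ♟ ♟ ♟ ♟ ♟ ♟
· · · · · · · ·
♟ · · · ♙ · · ·
· · · · · · · ·
· · · · · · ♙ ·
♙ ♙ ♙ ♙ · ♙ · ♙
♖ ♘ ♗ ♕ ♔ ♗ ♘ ♖


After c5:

· ♞ ♝ ♛ ♚ ♝ ♞ ♜
♜ ♟ · ♟ ♟ ♟ ♟ ♟
· · · · · · · ·
♟ · ♟ · ♙ · · ·
· · · · · · · ·
· · · · · · ♙ ·
♙ ♙ ♙ ♙ · ♙ · ♙
♖ ♘ ♗ ♕ ♔ ♗ ♘ ♖


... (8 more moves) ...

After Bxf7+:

· ♞ · ♛ ♚ ♝ · ♜
♜ · · ♟ ♟ ♗ ♟ ·
♝ · · · · ♞ · ♟
♟ ♟ ♟ · ♙ · · ·
· · · · · · · ·
· · ♙ · · · ♙ ♘
♙ ♙ · ♙ · ♙ · ♙
♖ ♘ ♗ ♕ ♔ · · ♖


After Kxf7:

· ♞ · ♛ · ♝ · ♜
♜ · · ♟ ♟ ♚ ♟ ·
♝ · · · · ♞ · ♟
♟ ♟ ♟ · ♙ · · ·
· · · · · · · ·
· · ♙ · · · ♙ ♘
♙ ♙ · ♙ · ♙ · ♙
♖ ♘ ♗ ♕ ♔ · · ♖



  a b c d e f g h
  ─────────────────
8│· ♞ · ♛ · ♝ · ♜│8
7│♜ · · ♟ ♟ ♚ ♟ ·│7
6│♝ · · · · ♞ · ♟│6
5│♟ ♟ ♟ · ♙ · · ·│5
4│· · · · · · · ·│4
3│· · ♙ · · · ♙ ♘│3
2│♙ ♙ · ♙ · ♙ · ♙│2
1│♖ ♘ ♗ ♕ ♔ · · ♖│1
  ─────────────────
  a b c d e f g h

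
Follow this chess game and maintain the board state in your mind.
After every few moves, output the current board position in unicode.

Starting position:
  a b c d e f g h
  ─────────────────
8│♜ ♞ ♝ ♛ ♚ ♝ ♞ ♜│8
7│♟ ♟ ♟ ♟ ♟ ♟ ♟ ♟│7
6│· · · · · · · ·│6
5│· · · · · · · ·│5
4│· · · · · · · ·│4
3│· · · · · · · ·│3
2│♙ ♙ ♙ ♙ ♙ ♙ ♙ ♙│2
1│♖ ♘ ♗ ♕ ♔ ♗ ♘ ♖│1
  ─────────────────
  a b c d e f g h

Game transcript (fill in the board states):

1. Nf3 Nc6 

  a b c d e f g h
  ─────────────────
8│♜ · ♝ ♛ ♚ ♝ ♞ ♜│8
7│♟ ♟ ♟ ♟ ♟ ♟ ♟ ♟│7
6│· · ♞ · · · · ·│6
5│· · · · · · · ·│5
4│· · · · · · · ·│4
3│· · · · · ♘ · ·│3
2│♙ ♙ ♙ ♙ ♙ ♙ ♙ ♙│2
1│♖ ♘ ♗ ♕ ♔ ♗ · ♖│1
  ─────────────────
  a b c d e f g h

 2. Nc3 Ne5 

  a b c d e f g h
  ─────────────────
8│♜ · ♝ ♛ ♚ ♝ ♞ ♜│8
7│♟ ♟ ♟ ♟ ♟ ♟ ♟ ♟│7
6│· · · · · · · ·│6
5│· · · · ♞ · · ·│5
4│· · · · · · · ·│4
3│· · ♘ · · ♘ · ·│3
2│♙ ♙ ♙ ♙ ♙ ♙ ♙ ♙│2
1│♖ · ♗ ♕ ♔ ♗ · ♖│1
  ─────────────────
  a b c d e f g h

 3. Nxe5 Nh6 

  a b c d e f g h
  ─────────────────
8│♜ · ♝ ♛ ♚ ♝ · ♜│8
7│♟ ♟ ♟ ♟ ♟ ♟ ♟ ♟│7
6│· · · · · · · ♞│6
5│· · · · ♘ · · ·│5
4│· · · · · · · ·│4
3│· · ♘ · · · · ·│3
2│♙ ♙ ♙ ♙ ♙ ♙ ♙ ♙│2
1│♖ · ♗ ♕ ♔ ♗ · ♖│1
  ─────────────────
  a b c d e f g h



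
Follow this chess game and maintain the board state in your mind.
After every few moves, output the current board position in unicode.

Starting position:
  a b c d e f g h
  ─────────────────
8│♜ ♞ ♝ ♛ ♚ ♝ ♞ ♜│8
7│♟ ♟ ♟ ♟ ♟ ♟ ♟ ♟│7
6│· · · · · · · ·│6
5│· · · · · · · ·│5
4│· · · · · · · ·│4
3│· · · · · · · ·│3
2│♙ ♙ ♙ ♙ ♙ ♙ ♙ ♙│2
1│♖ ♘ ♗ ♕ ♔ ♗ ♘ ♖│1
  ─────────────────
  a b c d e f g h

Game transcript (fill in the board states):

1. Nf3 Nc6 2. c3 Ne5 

  a b c d e f g h
  ─────────────────
8│♜ · ♝ ♛ ♚ ♝ ♞ ♜│8
7│♟ ♟ ♟ ♟ ♟ ♟ ♟ ♟│7
6│· · · · · · · ·│6
5│· · · · ♞ · · ·│5
4│· · · · · · · ·│4
3│· · ♙ · · ♘ · ·│3
2│♙ ♙ · ♙ ♙ ♙ ♙ ♙│2
1│♖ ♘ ♗ ♕ ♔ ♗ · ♖│1
  ─────────────────
  a b c d e f g h

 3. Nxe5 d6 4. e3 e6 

  a b c d e f g h
  ─────────────────
8│♜ · ♝ ♛ ♚ ♝ ♞ ♜│8
7│♟ ♟ ♟ · · ♟ ♟ ♟│7
6│· · · ♟ ♟ · · ·│6
5│· · · · ♘ · · ·│5
4│· · · · · · · ·│4
3│· · ♙ · ♙ · · ·│3
2│♙ ♙ · ♙ · ♙ ♙ ♙│2
1│♖ ♘ ♗ ♕ ♔ ♗ · ♖│1
  ─────────────────
  a b c d e f g h

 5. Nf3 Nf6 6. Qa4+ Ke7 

  a b c d e f g h
  ─────────────────
8│♜ · ♝ ♛ · ♝ · ♜│8
7│♟ ♟ ♟ · ♚ ♟ ♟ ♟│7
6│· · · ♟ ♟ ♞ · ·│6
5│· · · · · · · ·│5
4│♕ · · · · · · ·│4
3│· · ♙ · ♙ ♘ · ·│3
2│♙ ♙ · ♙ · ♙ ♙ ♙│2
1│♖ ♘ ♗ · ♔ ♗ · ♖│1
  ─────────────────
  a b c d e f g h

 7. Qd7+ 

  a b c d e f g h
  ─────────────────
8│♜ · ♝ ♛ · ♝ · ♜│8
7│♟ ♟ ♟ ♕ ♚ ♟ ♟ ♟│7
6│· · · ♟ ♟ ♞ · ·│6
5│· · · · · · · ·│5
4│· · · · · · · ·│4
3│· · ♙ · ♙ ♘ · ·│3
2│♙ ♙ · ♙ · ♙ ♙ ♙│2
1│♖ ♘ ♗ · ♔ ♗ · ♖│1
  ─────────────────
  a b c d e f g h


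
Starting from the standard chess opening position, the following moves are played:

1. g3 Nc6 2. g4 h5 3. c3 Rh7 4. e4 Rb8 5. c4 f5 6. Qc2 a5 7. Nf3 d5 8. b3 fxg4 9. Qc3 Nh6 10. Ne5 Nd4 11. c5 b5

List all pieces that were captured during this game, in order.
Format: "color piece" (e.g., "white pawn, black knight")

Tracking captures:
  fxg4: captured white pawn

white pawn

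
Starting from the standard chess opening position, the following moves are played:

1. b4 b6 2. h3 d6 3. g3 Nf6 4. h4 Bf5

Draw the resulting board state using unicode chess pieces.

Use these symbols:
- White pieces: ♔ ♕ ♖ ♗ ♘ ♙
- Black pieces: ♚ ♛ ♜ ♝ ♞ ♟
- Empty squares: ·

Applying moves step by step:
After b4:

♜ ♞ ♝ ♛ ♚ ♝ ♞ ♜
♟ ♟ ♟ ♟ ♟ ♟ ♟ ♟
· · · · · · · ·
· · · · · · · ·
· ♙ · · · · · ·
· · · · · · · ·
♙ · ♙ ♙ ♙ ♙ ♙ ♙
♖ ♘ ♗ ♕ ♔ ♗ ♘ ♖


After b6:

♜ ♞ ♝ ♛ ♚ ♝ ♞ ♜
♟ · ♟ ♟ ♟ ♟ ♟ ♟
· ♟ · · · · · ·
· · · · · · · ·
· ♙ · · · · · ·
· · · · · · · ·
♙ · ♙ ♙ ♙ ♙ ♙ ♙
♖ ♘ ♗ ♕ ♔ ♗ ♘ ♖


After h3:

♜ ♞ ♝ ♛ ♚ ♝ ♞ ♜
♟ · ♟ ♟ ♟ ♟ ♟ ♟
· ♟ · · · · · ·
· · · · · · · ·
· ♙ · · · · · ·
· · · · · · · ♙
♙ · ♙ ♙ ♙ ♙ ♙ ·
♖ ♘ ♗ ♕ ♔ ♗ ♘ ♖


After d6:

♜ ♞ ♝ ♛ ♚ ♝ ♞ ♜
♟ · ♟ · ♟ ♟ ♟ ♟
· ♟ · ♟ · · · ·
· · · · · · · ·
· ♙ · · · · · ·
· · · · · · · ♙
♙ · ♙ ♙ ♙ ♙ ♙ ·
♖ ♘ ♗ ♕ ♔ ♗ ♘ ♖


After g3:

♜ ♞ ♝ ♛ ♚ ♝ ♞ ♜
♟ · ♟ · ♟ ♟ ♟ ♟
· ♟ · ♟ · · · ·
· · · · · · · ·
· ♙ · · · · · ·
· · · · · · ♙ ♙
♙ · ♙ ♙ ♙ ♙ · ·
♖ ♘ ♗ ♕ ♔ ♗ ♘ ♖


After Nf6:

♜ ♞ ♝ ♛ ♚ ♝ · ♜
♟ · ♟ · ♟ ♟ ♟ ♟
· ♟ · ♟ · ♞ · ·
· · · · · · · ·
· ♙ · · · · · ·
· · · · · · ♙ ♙
♙ · ♙ ♙ ♙ ♙ · ·
♖ ♘ ♗ ♕ ♔ ♗ ♘ ♖


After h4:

♜ ♞ ♝ ♛ ♚ ♝ · ♜
♟ · ♟ · ♟ ♟ ♟ ♟
· ♟ · ♟ · ♞ · ·
· · · · · · · ·
· ♙ · · · · · ♙
· · · · · · ♙ ·
♙ · ♙ ♙ ♙ ♙ · ·
♖ ♘ ♗ ♕ ♔ ♗ ♘ ♖


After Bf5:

♜ ♞ · ♛ ♚ ♝ · ♜
♟ · ♟ · ♟ ♟ ♟ ♟
· ♟ · ♟ · ♞ · ·
· · · · · ♝ · ·
· ♙ · · · · · ♙
· · · · · · ♙ ·
♙ · ♙ ♙ ♙ ♙ · ·
♖ ♘ ♗ ♕ ♔ ♗ ♘ ♖



  a b c d e f g h
  ─────────────────
8│♜ ♞ · ♛ ♚ ♝ · ♜│8
7│♟ · ♟ · ♟ ♟ ♟ ♟│7
6│· ♟ · ♟ · ♞ · ·│6
5│· · · · · ♝ · ·│5
4│· ♙ · · · · · ♙│4
3│· · · · · · ♙ ·│3
2│♙ · ♙ ♙ ♙ ♙ · ·│2
1│♖ ♘ ♗ ♕ ♔ ♗ ♘ ♖│1
  ─────────────────
  a b c d e f g h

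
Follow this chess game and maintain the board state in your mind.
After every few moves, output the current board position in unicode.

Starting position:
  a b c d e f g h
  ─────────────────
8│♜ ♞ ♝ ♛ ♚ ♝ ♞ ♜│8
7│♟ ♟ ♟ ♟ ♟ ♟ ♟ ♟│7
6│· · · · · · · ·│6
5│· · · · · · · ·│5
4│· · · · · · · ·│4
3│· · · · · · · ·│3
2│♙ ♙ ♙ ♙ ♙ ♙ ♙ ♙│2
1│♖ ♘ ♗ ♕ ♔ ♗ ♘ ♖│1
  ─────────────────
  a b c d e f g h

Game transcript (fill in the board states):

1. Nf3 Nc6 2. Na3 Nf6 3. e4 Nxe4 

  a b c d e f g h
  ─────────────────
8│♜ · ♝ ♛ ♚ ♝ · ♜│8
7│♟ ♟ ♟ ♟ ♟ ♟ ♟ ♟│7
6│· · ♞ · · · · ·│6
5│· · · · · · · ·│5
4│· · · · ♞ · · ·│4
3│♘ · · · · ♘ · ·│3
2│♙ ♙ ♙ ♙ · ♙ ♙ ♙│2
1│♖ · ♗ ♕ ♔ ♗ · ♖│1
  ─────────────────
  a b c d e f g h

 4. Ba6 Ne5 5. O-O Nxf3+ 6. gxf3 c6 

  a b c d e f g h
  ─────────────────
8│♜ · ♝ ♛ ♚ ♝ · ♜│8
7│♟ ♟ · ♟ ♟ ♟ ♟ ♟│7
6│♗ · ♟ · · · · ·│6
5│· · · · · · · ·│5
4│· · · · ♞ · · ·│4
3│♘ · · · · ♙ · ·│3
2│♙ ♙ ♙ ♙ · ♙ · ♙│2
1│♖ · ♗ ♕ · ♖ ♔ ·│1
  ─────────────────
  a b c d e f g h

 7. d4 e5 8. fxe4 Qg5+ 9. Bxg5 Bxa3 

  a b c d e f g h
  ─────────────────
8│♜ · ♝ · ♚ · · ♜│8
7│♟ ♟ · ♟ · ♟ ♟ ♟│7
6│♗ · ♟ · · · · ·│6
5│· · · · ♟ · ♗ ·│5
4│· · · ♙ ♙ · · ·│4
3│♝ · · · · · · ·│3
2│♙ ♙ ♙ · · ♙ · ♙│2
1│♖ · · ♕ · ♖ ♔ ·│1
  ─────────────────
  a b c d e f g h

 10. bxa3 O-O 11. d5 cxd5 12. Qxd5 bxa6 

  a b c d e f g h
  ─────────────────
8│♜ · ♝ · · ♜ ♚ ·│8
7│♟ · · ♟ · ♟ ♟ ♟│7
6│♟ · · · · · · ·│6
5│· · · ♕ ♟ · ♗ ·│5
4│· · · · ♙ · · ·│4
3│♙ · · · · · · ·│3
2│♙ · ♙ · · ♙ · ♙│2
1│♖ · · · · ♖ ♔ ·│1
  ─────────────────
  a b c d e f g h

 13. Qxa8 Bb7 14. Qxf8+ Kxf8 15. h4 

  a b c d e f g h
  ─────────────────
8│· · · · · ♚ · ·│8
7│♟ ♝ · ♟ · ♟ ♟ ♟│7
6│♟ · · · · · · ·│6
5│· · · · ♟ · ♗ ·│5
4│· · · · ♙ · · ♙│4
3│♙ · · · · · · ·│3
2│♙ · ♙ · · ♙ · ·│2
1│♖ · · · · ♖ ♔ ·│1
  ─────────────────
  a b c d e f g h


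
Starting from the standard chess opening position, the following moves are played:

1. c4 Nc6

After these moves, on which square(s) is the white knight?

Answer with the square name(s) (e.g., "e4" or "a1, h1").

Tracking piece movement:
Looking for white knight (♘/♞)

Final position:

  a b c d e f g h
  ─────────────────
8│♜ · ♝ ♛ ♚ ♝ ♞ ♜│8
7│♟ ♟ ♟ ♟ ♟ ♟ ♟ ♟│7
6│· · ♞ · · · · ·│6
5│· · · · · · · ·│5
4│· · ♙ · · · · ·│4
3│· · · · · · · ·│3
2│♙ ♙ · ♙ ♙ ♙ ♙ ♙│2
1│♖ ♘ ♗ ♕ ♔ ♗ ♘ ♖│1
  ─────────────────
  a b c d e f g h


b1, g1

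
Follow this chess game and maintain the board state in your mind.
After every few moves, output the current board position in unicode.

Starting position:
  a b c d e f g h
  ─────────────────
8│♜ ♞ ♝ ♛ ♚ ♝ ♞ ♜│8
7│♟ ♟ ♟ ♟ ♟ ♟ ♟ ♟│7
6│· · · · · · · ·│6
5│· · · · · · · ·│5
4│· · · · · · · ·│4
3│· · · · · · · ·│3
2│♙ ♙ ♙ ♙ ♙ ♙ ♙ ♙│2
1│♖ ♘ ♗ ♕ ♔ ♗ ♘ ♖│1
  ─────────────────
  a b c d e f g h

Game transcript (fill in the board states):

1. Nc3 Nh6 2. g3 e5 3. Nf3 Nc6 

  a b c d e f g h
  ─────────────────
8│♜ · ♝ ♛ ♚ ♝ · ♜│8
7│♟ ♟ ♟ ♟ · ♟ ♟ ♟│7
6│· · ♞ · · · · ♞│6
5│· · · · ♟ · · ·│5
4│· · · · · · · ·│4
3│· · ♘ · · ♘ ♙ ·│3
2│♙ ♙ ♙ ♙ ♙ ♙ · ♙│2
1│♖ · ♗ ♕ ♔ ♗ · ♖│1
  ─────────────────
  a b c d e f g h

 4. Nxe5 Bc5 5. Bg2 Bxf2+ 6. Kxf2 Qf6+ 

  a b c d e f g h
  ─────────────────
8│♜ · ♝ · ♚ · · ♜│8
7│♟ ♟ ♟ ♟ · ♟ ♟ ♟│7
6│· · ♞ · · ♛ · ♞│6
5│· · · · ♘ · · ·│5
4│· · · · · · · ·│4
3│· · ♘ · · · ♙ ·│3
2│♙ ♙ ♙ ♙ ♙ ♔ ♗ ♙│2
1│♖ · ♗ ♕ · · · ♖│1
  ─────────────────
  a b c d e f g h

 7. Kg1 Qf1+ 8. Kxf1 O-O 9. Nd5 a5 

  a b c d e f g h
  ─────────────────
8│♜ · ♝ · · ♜ ♚ ·│8
7│· ♟ ♟ ♟ · ♟ ♟ ♟│7
6│· · ♞ · · · · ♞│6
5│♟ · · ♘ ♘ · · ·│5
4│· · · · · · · ·│4
3│· · · · · · ♙ ·│3
2│♙ ♙ ♙ ♙ ♙ · ♗ ♙│2
1│♖ · ♗ ♕ · ♔ · ♖│1
  ─────────────────
  a b c d e f g h

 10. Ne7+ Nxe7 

  a b c d e f g h
  ─────────────────
8│♜ · ♝ · · ♜ ♚ ·│8
7│· ♟ ♟ ♟ ♞ ♟ ♟ ♟│7
6│· · · · · · · ♞│6
5│♟ · · · ♘ · · ·│5
4│· · · · · · · ·│4
3│· · · · · · ♙ ·│3
2│♙ ♙ ♙ ♙ ♙ · ♗ ♙│2
1│♖ · ♗ ♕ · ♔ · ♖│1
  ─────────────────
  a b c d e f g h


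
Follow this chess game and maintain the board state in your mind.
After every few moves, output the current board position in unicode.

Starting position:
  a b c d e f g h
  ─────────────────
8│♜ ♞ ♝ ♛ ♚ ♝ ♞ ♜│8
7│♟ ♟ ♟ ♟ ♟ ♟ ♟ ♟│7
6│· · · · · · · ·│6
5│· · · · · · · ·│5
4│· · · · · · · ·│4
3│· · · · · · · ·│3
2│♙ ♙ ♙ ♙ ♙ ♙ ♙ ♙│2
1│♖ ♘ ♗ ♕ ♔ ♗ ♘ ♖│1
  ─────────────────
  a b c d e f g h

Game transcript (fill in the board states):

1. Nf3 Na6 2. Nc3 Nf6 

  a b c d e f g h
  ─────────────────
8│♜ · ♝ ♛ ♚ ♝ · ♜│8
7│♟ ♟ ♟ ♟ ♟ ♟ ♟ ♟│7
6│♞ · · · · ♞ · ·│6
5│· · · · · · · ·│5
4│· · · · · · · ·│4
3│· · ♘ · · ♘ · ·│3
2│♙ ♙ ♙ ♙ ♙ ♙ ♙ ♙│2
1│♖ · ♗ ♕ ♔ ♗ · ♖│1
  ─────────────────
  a b c d e f g h

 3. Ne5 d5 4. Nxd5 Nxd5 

  a b c d e f g h
  ─────────────────
8│♜ · ♝ ♛ ♚ ♝ · ♜│8
7│♟ ♟ ♟ · ♟ ♟ ♟ ♟│7
6│♞ · · · · · · ·│6
5│· · · ♞ ♘ · · ·│5
4│· · · · · · · ·│4
3│· · · · · · · ·│3
2│♙ ♙ ♙ ♙ ♙ ♙ ♙ ♙│2
1│♖ · ♗ ♕ ♔ ♗ · ♖│1
  ─────────────────
  a b c d e f g h

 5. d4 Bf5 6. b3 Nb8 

  a b c d e f g h
  ─────────────────
8│♜ ♞ · ♛ ♚ ♝ · ♜│8
7│♟ ♟ ♟ · ♟ ♟ ♟ ♟│7
6│· · · · · · · ·│6
5│· · · ♞ ♘ ♝ · ·│5
4│· · · ♙ · · · ·│4
3│· ♙ · · · · · ·│3
2│♙ · ♙ · ♙ ♙ ♙ ♙│2
1│♖ · ♗ ♕ ♔ ♗ · ♖│1
  ─────────────────
  a b c d e f g h

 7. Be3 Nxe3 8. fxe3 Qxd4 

  a b c d e f g h
  ─────────────────
8│♜ ♞ · · ♚ ♝ · ♜│8
7│♟ ♟ ♟ · ♟ ♟ ♟ ♟│7
6│· · · · · · · ·│6
5│· · · · ♘ ♝ · ·│5
4│· · · ♛ · · · ·│4
3│· ♙ · · ♙ · · ·│3
2│♙ · ♙ · ♙ · ♙ ♙│2
1│♖ · · ♕ ♔ ♗ · ♖│1
  ─────────────────
  a b c d e f g h

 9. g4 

  a b c d e f g h
  ─────────────────
8│♜ ♞ · · ♚ ♝ · ♜│8
7│♟ ♟ ♟ · ♟ ♟ ♟ ♟│7
6│· · · · · · · ·│6
5│· · · · ♘ ♝ · ·│5
4│· · · ♛ · · ♙ ·│4
3│· ♙ · · ♙ · · ·│3
2│♙ · ♙ · ♙ · · ♙│2
1│♖ · · ♕ ♔ ♗ · ♖│1
  ─────────────────
  a b c d e f g h


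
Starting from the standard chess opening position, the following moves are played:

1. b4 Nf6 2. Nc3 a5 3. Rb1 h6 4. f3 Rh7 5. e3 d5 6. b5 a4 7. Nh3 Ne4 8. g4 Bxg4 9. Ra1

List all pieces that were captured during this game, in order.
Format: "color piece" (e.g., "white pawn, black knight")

Tracking captures:
  Bxg4: captured white pawn

white pawn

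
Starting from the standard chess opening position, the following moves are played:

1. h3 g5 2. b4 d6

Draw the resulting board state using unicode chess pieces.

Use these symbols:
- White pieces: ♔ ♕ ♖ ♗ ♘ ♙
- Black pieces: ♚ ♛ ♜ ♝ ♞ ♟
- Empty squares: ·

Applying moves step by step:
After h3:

♜ ♞ ♝ ♛ ♚ ♝ ♞ ♜
♟ ♟ ♟ ♟ ♟ ♟ ♟ ♟
· · · · · · · ·
· · · · · · · ·
· · · · · · · ·
· · · · · · · ♙
♙ ♙ ♙ ♙ ♙ ♙ ♙ ·
♖ ♘ ♗ ♕ ♔ ♗ ♘ ♖


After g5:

♜ ♞ ♝ ♛ ♚ ♝ ♞ ♜
♟ ♟ ♟ ♟ ♟ ♟ · ♟
· · · · · · · ·
· · · · · · ♟ ·
· · · · · · · ·
· · · · · · · ♙
♙ ♙ ♙ ♙ ♙ ♙ ♙ ·
♖ ♘ ♗ ♕ ♔ ♗ ♘ ♖


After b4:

♜ ♞ ♝ ♛ ♚ ♝ ♞ ♜
♟ ♟ ♟ ♟ ♟ ♟ · ♟
· · · · · · · ·
· · · · · · ♟ ·
· ♙ · · · · · ·
· · · · · · · ♙
♙ · ♙ ♙ ♙ ♙ ♙ ·
♖ ♘ ♗ ♕ ♔ ♗ ♘ ♖


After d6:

♜ ♞ ♝ ♛ ♚ ♝ ♞ ♜
♟ ♟ ♟ · ♟ ♟ · ♟
· · · ♟ · · · ·
· · · · · · ♟ ·
· ♙ · · · · · ·
· · · · · · · ♙
♙ · ♙ ♙ ♙ ♙ ♙ ·
♖ ♘ ♗ ♕ ♔ ♗ ♘ ♖



  a b c d e f g h
  ─────────────────
8│♜ ♞ ♝ ♛ ♚ ♝ ♞ ♜│8
7│♟ ♟ ♟ · ♟ ♟ · ♟│7
6│· · · ♟ · · · ·│6
5│· · · · · · ♟ ·│5
4│· ♙ · · · · · ·│4
3│· · · · · · · ♙│3
2│♙ · ♙ ♙ ♙ ♙ ♙ ·│2
1│♖ ♘ ♗ ♕ ♔ ♗ ♘ ♖│1
  ─────────────────
  a b c d e f g h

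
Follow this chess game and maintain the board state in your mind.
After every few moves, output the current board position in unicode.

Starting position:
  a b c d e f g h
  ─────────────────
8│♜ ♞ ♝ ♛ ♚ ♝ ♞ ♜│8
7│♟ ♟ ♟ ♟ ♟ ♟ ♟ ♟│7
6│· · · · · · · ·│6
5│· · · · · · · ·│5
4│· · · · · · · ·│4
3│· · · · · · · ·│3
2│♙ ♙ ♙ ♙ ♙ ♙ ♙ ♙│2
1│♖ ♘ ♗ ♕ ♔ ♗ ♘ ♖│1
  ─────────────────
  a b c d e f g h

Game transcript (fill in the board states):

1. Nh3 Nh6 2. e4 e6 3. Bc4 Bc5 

  a b c d e f g h
  ─────────────────
8│♜ ♞ ♝ ♛ ♚ · · ♜│8
7│♟ ♟ ♟ ♟ · ♟ ♟ ♟│7
6│· · · · ♟ · · ♞│6
5│· · ♝ · · · · ·│5
4│· · ♗ · ♙ · · ·│4
3│· · · · · · · ♘│3
2│♙ ♙ ♙ ♙ · ♙ ♙ ♙│2
1│♖ ♘ ♗ ♕ ♔ · · ♖│1
  ─────────────────
  a b c d e f g h

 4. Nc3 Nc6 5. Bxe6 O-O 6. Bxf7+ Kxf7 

  a b c d e f g h
  ─────────────────
8│♜ · ♝ ♛ · ♜ · ·│8
7│♟ ♟ ♟ ♟ · ♚ ♟ ♟│7
6│· · ♞ · · · · ♞│6
5│· · ♝ · · · · ·│5
4│· · · · ♙ · · ·│4
3│· · ♘ · · · · ♘│3
2│♙ ♙ ♙ ♙ · ♙ ♙ ♙│2
1│♖ · ♗ ♕ ♔ · · ♖│1
  ─────────────────
  a b c d e f g h

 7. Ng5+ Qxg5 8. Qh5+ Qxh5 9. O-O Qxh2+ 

  a b c d e f g h
  ─────────────────
8│♜ · ♝ · · ♜ · ·│8
7│♟ ♟ ♟ ♟ · ♚ ♟ ♟│7
6│· · ♞ · · · · ♞│6
5│· · ♝ · · · · ·│5
4│· · · · ♙ · · ·│4
3│· · ♘ · · · · ·│3
2│♙ ♙ ♙ ♙ · ♙ ♙ ♛│2
1│♖ · ♗ · · ♖ ♔ ·│1
  ─────────────────
  a b c d e f g h

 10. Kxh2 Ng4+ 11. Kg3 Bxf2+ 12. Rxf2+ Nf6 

  a b c d e f g h
  ─────────────────
8│♜ · ♝ · · ♜ · ·│8
7│♟ ♟ ♟ ♟ · ♚ ♟ ♟│7
6│· · ♞ · · ♞ · ·│6
5│· · · · · · · ·│5
4│· · · · ♙ · · ·│4
3│· · ♘ · · · ♔ ·│3
2│♙ ♙ ♙ ♙ · ♖ ♙ ·│2
1│♖ · ♗ · · · · ·│1
  ─────────────────
  a b c d e f g h

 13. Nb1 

  a b c d e f g h
  ─────────────────
8│♜ · ♝ · · ♜ · ·│8
7│♟ ♟ ♟ ♟ · ♚ ♟ ♟│7
6│· · ♞ · · ♞ · ·│6
5│· · · · · · · ·│5
4│· · · · ♙ · · ·│4
3│· · · · · · ♔ ·│3
2│♙ ♙ ♙ ♙ · ♖ ♙ ·│2
1│♖ ♘ ♗ · · · · ·│1
  ─────────────────
  a b c d e f g h


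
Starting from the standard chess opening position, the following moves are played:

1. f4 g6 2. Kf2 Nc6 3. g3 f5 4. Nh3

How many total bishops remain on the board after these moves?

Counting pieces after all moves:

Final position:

  a b c d e f g h
  ─────────────────
8│♜ · ♝ ♛ ♚ ♝ ♞ ♜│8
7│♟ ♟ ♟ ♟ ♟ · · ♟│7
6│· · ♞ · · · ♟ ·│6
5│· · · · · ♟ · ·│5
4│· · · · · ♙ · ·│4
3│· · · · · · ♙ ♘│3
2│♙ ♙ ♙ ♙ ♙ ♔ · ♙│2
1│♖ ♘ ♗ ♕ · ♗ · ♖│1
  ─────────────────
  a b c d e f g h


4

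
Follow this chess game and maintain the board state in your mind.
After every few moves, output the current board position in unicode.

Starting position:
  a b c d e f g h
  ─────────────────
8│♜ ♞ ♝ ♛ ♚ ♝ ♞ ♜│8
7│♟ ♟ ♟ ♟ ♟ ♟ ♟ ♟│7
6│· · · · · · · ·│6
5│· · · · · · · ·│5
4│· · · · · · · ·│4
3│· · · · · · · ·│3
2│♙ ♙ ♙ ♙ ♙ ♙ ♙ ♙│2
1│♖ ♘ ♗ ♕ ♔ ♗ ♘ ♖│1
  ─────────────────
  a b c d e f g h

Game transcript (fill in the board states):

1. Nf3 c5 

  a b c d e f g h
  ─────────────────
8│♜ ♞ ♝ ♛ ♚ ♝ ♞ ♜│8
7│♟ ♟ · ♟ ♟ ♟ ♟ ♟│7
6│· · · · · · · ·│6
5│· · ♟ · · · · ·│5
4│· · · · · · · ·│4
3│· · · · · ♘ · ·│3
2│♙ ♙ ♙ ♙ ♙ ♙ ♙ ♙│2
1│♖ ♘ ♗ ♕ ♔ ♗ · ♖│1
  ─────────────────
  a b c d e f g h

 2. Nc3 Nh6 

  a b c d e f g h
  ─────────────────
8│♜ ♞ ♝ ♛ ♚ ♝ · ♜│8
7│♟ ♟ · ♟ ♟ ♟ ♟ ♟│7
6│· · · · · · · ♞│6
5│· · ♟ · · · · ·│5
4│· · · · · · · ·│4
3│· · ♘ · · ♘ · ·│3
2│♙ ♙ ♙ ♙ ♙ ♙ ♙ ♙│2
1│♖ · ♗ ♕ ♔ ♗ · ♖│1
  ─────────────────
  a b c d e f g h

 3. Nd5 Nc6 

  a b c d e f g h
  ─────────────────
8│♜ · ♝ ♛ ♚ ♝ · ♜│8
7│♟ ♟ · ♟ ♟ ♟ ♟ ♟│7
6│· · ♞ · · · · ♞│6
5│· · ♟ ♘ · · · ·│5
4│· · · · · · · ·│4
3│· · · · · ♘ · ·│3
2│♙ ♙ ♙ ♙ ♙ ♙ ♙ ♙│2
1│♖ · ♗ ♕ ♔ ♗ · ♖│1
  ─────────────────
  a b c d e f g h

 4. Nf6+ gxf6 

  a b c d e f g h
  ─────────────────
8│♜ · ♝ ♛ ♚ ♝ · ♜│8
7│♟ ♟ · ♟ ♟ ♟ · ♟│7
6│· · ♞ · · ♟ · ♞│6
5│· · ♟ · · · · ·│5
4│· · · · · · · ·│4
3│· · · · · ♘ · ·│3
2│♙ ♙ ♙ ♙ ♙ ♙ ♙ ♙│2
1│♖ · ♗ ♕ ♔ ♗ · ♖│1
  ─────────────────
  a b c d e f g h

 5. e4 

  a b c d e f g h
  ─────────────────
8│♜ · ♝ ♛ ♚ ♝ · ♜│8
7│♟ ♟ · ♟ ♟ ♟ · ♟│7
6│· · ♞ · · ♟ · ♞│6
5│· · ♟ · · · · ·│5
4│· · · · ♙ · · ·│4
3│· · · · · ♘ · ·│3
2│♙ ♙ ♙ ♙ · ♙ ♙ ♙│2
1│♖ · ♗ ♕ ♔ ♗ · ♖│1
  ─────────────────
  a b c d e f g h


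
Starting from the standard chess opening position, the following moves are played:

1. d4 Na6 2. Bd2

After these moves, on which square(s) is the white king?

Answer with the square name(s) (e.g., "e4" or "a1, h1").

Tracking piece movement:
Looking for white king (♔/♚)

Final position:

  a b c d e f g h
  ─────────────────
8│♜ · ♝ ♛ ♚ ♝ ♞ ♜│8
7│♟ ♟ ♟ ♟ ♟ ♟ ♟ ♟│7
6│♞ · · · · · · ·│6
5│· · · · · · · ·│5
4│· · · ♙ · · · ·│4
3│· · · · · · · ·│3
2│♙ ♙ ♙ ♗ ♙ ♙ ♙ ♙│2
1│♖ ♘ · ♕ ♔ ♗ ♘ ♖│1
  ─────────────────
  a b c d e f g h


e1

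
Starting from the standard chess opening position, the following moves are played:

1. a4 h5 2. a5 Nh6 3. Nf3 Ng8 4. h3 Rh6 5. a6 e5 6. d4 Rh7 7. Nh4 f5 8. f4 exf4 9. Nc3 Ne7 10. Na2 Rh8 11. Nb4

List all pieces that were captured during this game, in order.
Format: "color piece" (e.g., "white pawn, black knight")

Tracking captures:
  exf4: captured white pawn

white pawn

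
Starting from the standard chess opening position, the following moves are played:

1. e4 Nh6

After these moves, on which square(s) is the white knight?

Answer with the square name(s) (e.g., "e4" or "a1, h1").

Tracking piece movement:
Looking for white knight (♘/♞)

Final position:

  a b c d e f g h
  ─────────────────
8│♜ ♞ ♝ ♛ ♚ ♝ · ♜│8
7│♟ ♟ ♟ ♟ ♟ ♟ ♟ ♟│7
6│· · · · · · · ♞│6
5│· · · · · · · ·│5
4│· · · · ♙ · · ·│4
3│· · · · · · · ·│3
2│♙ ♙ ♙ ♙ · ♙ ♙ ♙│2
1│♖ ♘ ♗ ♕ ♔ ♗ ♘ ♖│1
  ─────────────────
  a b c d e f g h


b1, g1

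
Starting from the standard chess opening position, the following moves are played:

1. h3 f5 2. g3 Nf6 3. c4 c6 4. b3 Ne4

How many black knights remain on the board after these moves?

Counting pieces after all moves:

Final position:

  a b c d e f g h
  ─────────────────
8│♜ ♞ ♝ ♛ ♚ ♝ · ♜│8
7│♟ ♟ · ♟ ♟ · ♟ ♟│7
6│· · ♟ · · · · ·│6
5│· · · · · ♟ · ·│5
4│· · ♙ · ♞ · · ·│4
3│· ♙ · · · · ♙ ♙│3
2│♙ · · ♙ ♙ ♙ · ·│2
1│♖ ♘ ♗ ♕ ♔ ♗ ♘ ♖│1
  ─────────────────
  a b c d e f g h


2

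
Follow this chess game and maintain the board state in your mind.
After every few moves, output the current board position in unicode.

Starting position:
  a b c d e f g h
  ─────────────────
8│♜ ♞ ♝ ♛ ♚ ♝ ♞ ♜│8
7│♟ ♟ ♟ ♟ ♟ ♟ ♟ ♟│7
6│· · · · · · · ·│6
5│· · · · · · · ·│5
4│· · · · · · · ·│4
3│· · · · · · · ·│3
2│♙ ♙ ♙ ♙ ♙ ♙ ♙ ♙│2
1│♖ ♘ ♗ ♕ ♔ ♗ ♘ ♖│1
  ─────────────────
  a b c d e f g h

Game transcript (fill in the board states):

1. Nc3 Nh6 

  a b c d e f g h
  ─────────────────
8│♜ ♞ ♝ ♛ ♚ ♝ · ♜│8
7│♟ ♟ ♟ ♟ ♟ ♟ ♟ ♟│7
6│· · · · · · · ♞│6
5│· · · · · · · ·│5
4│· · · · · · · ·│4
3│· · ♘ · · · · ·│3
2│♙ ♙ ♙ ♙ ♙ ♙ ♙ ♙│2
1│♖ · ♗ ♕ ♔ ♗ ♘ ♖│1
  ─────────────────
  a b c d e f g h

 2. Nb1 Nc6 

  a b c d e f g h
  ─────────────────
8│♜ · ♝ ♛ ♚ ♝ · ♜│8
7│♟ ♟ ♟ ♟ ♟ ♟ ♟ ♟│7
6│· · ♞ · · · · ♞│6
5│· · · · · · · ·│5
4│· · · · · · · ·│4
3│· · · · · · · ·│3
2│♙ ♙ ♙ ♙ ♙ ♙ ♙ ♙│2
1│♖ ♘ ♗ ♕ ♔ ♗ ♘ ♖│1
  ─────────────────
  a b c d e f g h

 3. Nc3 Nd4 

  a b c d e f g h
  ─────────────────
8│♜ · ♝ ♛ ♚ ♝ · ♜│8
7│♟ ♟ ♟ ♟ ♟ ♟ ♟ ♟│7
6│· · · · · · · ♞│6
5│· · · · · · · ·│5
4│· · · ♞ · · · ·│4
3│· · ♘ · · · · ·│3
2│♙ ♙ ♙ ♙ ♙ ♙ ♙ ♙│2
1│♖ · ♗ ♕ ♔ ♗ ♘ ♖│1
  ─────────────────
  a b c d e f g h

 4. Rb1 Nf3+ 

  a b c d e f g h
  ─────────────────
8│♜ · ♝ ♛ ♚ ♝ · ♜│8
7│♟ ♟ ♟ ♟ ♟ ♟ ♟ ♟│7
6│· · · · · · · ♞│6
5│· · · · · · · ·│5
4│· · · · · · · ·│4
3│· · ♘ · · ♞ · ·│3
2│♙ ♙ ♙ ♙ ♙ ♙ ♙ ♙│2
1│· ♖ ♗ ♕ ♔ ♗ ♘ ♖│1
  ─────────────────
  a b c d e f g h

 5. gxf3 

  a b c d e f g h
  ─────────────────
8│♜ · ♝ ♛ ♚ ♝ · ♜│8
7│♟ ♟ ♟ ♟ ♟ ♟ ♟ ♟│7
6│· · · · · · · ♞│6
5│· · · · · · · ·│5
4│· · · · · · · ·│4
3│· · ♘ · · ♙ · ·│3
2│♙ ♙ ♙ ♙ ♙ ♙ · ♙│2
1│· ♖ ♗ ♕ ♔ ♗ ♘ ♖│1
  ─────────────────
  a b c d e f g h


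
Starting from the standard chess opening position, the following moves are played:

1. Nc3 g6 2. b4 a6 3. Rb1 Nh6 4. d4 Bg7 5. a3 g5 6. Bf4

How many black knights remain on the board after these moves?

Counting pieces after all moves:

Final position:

  a b c d e f g h
  ─────────────────
8│♜ ♞ ♝ ♛ ♚ · · ♜│8
7│· ♟ ♟ ♟ ♟ ♟ ♝ ♟│7
6│♟ · · · · · · ♞│6
5│· · · · · · ♟ ·│5
4│· ♙ · ♙ · ♗ · ·│4
3│♙ · ♘ · · · · ·│3
2│· · ♙ · ♙ ♙ ♙ ♙│2
1│· ♖ · ♕ ♔ ♗ ♘ ♖│1
  ─────────────────
  a b c d e f g h


2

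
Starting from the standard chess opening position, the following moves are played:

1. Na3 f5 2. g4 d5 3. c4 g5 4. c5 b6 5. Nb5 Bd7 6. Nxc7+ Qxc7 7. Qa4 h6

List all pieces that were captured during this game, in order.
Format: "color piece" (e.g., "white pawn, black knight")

Tracking captures:
  Nxc7+: captured black pawn
  Qxc7: captured white knight

black pawn, white knight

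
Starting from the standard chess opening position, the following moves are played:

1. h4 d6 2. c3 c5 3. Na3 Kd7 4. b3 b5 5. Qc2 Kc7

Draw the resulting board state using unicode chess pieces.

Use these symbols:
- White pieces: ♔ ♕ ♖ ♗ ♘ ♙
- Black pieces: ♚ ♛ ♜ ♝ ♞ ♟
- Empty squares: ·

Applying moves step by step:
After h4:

♜ ♞ ♝ ♛ ♚ ♝ ♞ ♜
♟ ♟ ♟ ♟ ♟ ♟ ♟ ♟
· · · · · · · ·
· · · · · · · ·
· · · · · · · ♙
· · · · · · · ·
♙ ♙ ♙ ♙ ♙ ♙ ♙ ·
♖ ♘ ♗ ♕ ♔ ♗ ♘ ♖


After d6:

♜ ♞ ♝ ♛ ♚ ♝ ♞ ♜
♟ ♟ ♟ · ♟ ♟ ♟ ♟
· · · ♟ · · · ·
· · · · · · · ·
· · · · · · · ♙
· · · · · · · ·
♙ ♙ ♙ ♙ ♙ ♙ ♙ ·
♖ ♘ ♗ ♕ ♔ ♗ ♘ ♖


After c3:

♜ ♞ ♝ ♛ ♚ ♝ ♞ ♜
♟ ♟ ♟ · ♟ ♟ ♟ ♟
· · · ♟ · · · ·
· · · · · · · ·
· · · · · · · ♙
· · ♙ · · · · ·
♙ ♙ · ♙ ♙ ♙ ♙ ·
♖ ♘ ♗ ♕ ♔ ♗ ♘ ♖


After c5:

♜ ♞ ♝ ♛ ♚ ♝ ♞ ♜
♟ ♟ · · ♟ ♟ ♟ ♟
· · · ♟ · · · ·
· · ♟ · · · · ·
· · · · · · · ♙
· · ♙ · · · · ·
♙ ♙ · ♙ ♙ ♙ ♙ ·
♖ ♘ ♗ ♕ ♔ ♗ ♘ ♖


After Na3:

♜ ♞ ♝ ♛ ♚ ♝ ♞ ♜
♟ ♟ · · ♟ ♟ ♟ ♟
· · · ♟ · · · ·
· · ♟ · · · · ·
· · · · · · · ♙
♘ · ♙ · · · · ·
♙ ♙ · ♙ ♙ ♙ ♙ ·
♖ · ♗ ♕ ♔ ♗ ♘ ♖


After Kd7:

♜ ♞ ♝ ♛ · ♝ ♞ ♜
♟ ♟ · ♚ ♟ ♟ ♟ ♟
· · · ♟ · · · ·
· · ♟ · · · · ·
· · · · · · · ♙
♘ · ♙ · · · · ·
♙ ♙ · ♙ ♙ ♙ ♙ ·
♖ · ♗ ♕ ♔ ♗ ♘ ♖


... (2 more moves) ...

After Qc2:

♜ ♞ ♝ ♛ · ♝ ♞ ♜
♟ · · ♚ ♟ ♟ ♟ ♟
· · · ♟ · · · ·
· ♟ ♟ · · · · ·
· · · · · · · ♙
♘ ♙ ♙ · · · · ·
♙ · ♕ ♙ ♙ ♙ ♙ ·
♖ · ♗ · ♔ ♗ ♘ ♖


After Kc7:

♜ ♞ ♝ ♛ · ♝ ♞ ♜
♟ · ♚ · ♟ ♟ ♟ ♟
· · · ♟ · · · ·
· ♟ ♟ · · · · ·
· · · · · · · ♙
♘ ♙ ♙ · · · · ·
♙ · ♕ ♙ ♙ ♙ ♙ ·
♖ · ♗ · ♔ ♗ ♘ ♖



  a b c d e f g h
  ─────────────────
8│♜ ♞ ♝ ♛ · ♝ ♞ ♜│8
7│♟ · ♚ · ♟ ♟ ♟ ♟│7
6│· · · ♟ · · · ·│6
5│· ♟ ♟ · · · · ·│5
4│· · · · · · · ♙│4
3│♘ ♙ ♙ · · · · ·│3
2│♙ · ♕ ♙ ♙ ♙ ♙ ·│2
1│♖ · ♗ · ♔ ♗ ♘ ♖│1
  ─────────────────
  a b c d e f g h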